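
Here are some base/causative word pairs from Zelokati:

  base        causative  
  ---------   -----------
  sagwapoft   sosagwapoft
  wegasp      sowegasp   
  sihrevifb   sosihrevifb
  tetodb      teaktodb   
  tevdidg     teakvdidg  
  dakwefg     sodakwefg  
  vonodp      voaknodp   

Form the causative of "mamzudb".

maakmzudb

tevdidg and dakwefg both end in -g yet inflect differently (teakvdidg, sodakwefg), so the final letter is not what conditions the rule; the second-to-last letter is.
"mamzudb" has second-to-last letter 'd'. The stems whose second-to-last letter is 'd' (tevdidg → teakvdidg, vonodp → voaknodp, tetodb → teaktodb) insert -ak- after the first vowel.
The other pattern: stems whose second-to-last letter is 'f' or 's' add the prefix so-.
So mamzudb → maakmzudb.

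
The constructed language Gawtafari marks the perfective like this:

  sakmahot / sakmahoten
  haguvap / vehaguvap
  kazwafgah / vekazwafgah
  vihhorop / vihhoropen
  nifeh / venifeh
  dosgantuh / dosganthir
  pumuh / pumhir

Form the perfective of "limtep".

velimtep

kazwafgah and dosgantuh both end in -h yet inflect differently (vekazwafgah, dosganthir), so the final letter is not what conditions the rule; the last vowel is.
"limtep" has last vowel 'e'. The one such stem in the data (nifeh → venifeh) adds the prefix ve-, so the same rule applies.
So limtep → velimtep.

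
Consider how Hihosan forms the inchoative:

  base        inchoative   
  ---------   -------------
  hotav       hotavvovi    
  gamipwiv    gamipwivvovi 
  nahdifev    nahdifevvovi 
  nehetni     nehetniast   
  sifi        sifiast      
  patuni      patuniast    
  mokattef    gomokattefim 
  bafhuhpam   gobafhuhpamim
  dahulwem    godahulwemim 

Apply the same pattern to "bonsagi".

gamipwiv and nehetni both have last vowel 'i' yet inflect differently (gamipwivvovi, nehetniast), so the last vowel is not what conditions the rule; the final letter is.
"bonsagi" ends in -i. The stems ending in -i (nehetni → nehetniast, sifi → sifiast, patuni → patuniast) add -ast.
The other patterns: stems ending in -v double the final consonant and add -ovi; stems ending in -f or -m add go- … -im around the stem.
So bonsagi → bonsagiast.

bonsagiast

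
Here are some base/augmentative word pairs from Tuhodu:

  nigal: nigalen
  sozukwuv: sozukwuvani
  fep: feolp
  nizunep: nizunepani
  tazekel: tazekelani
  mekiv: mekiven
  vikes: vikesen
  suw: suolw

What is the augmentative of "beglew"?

beglewen

"beglew" has 2 vowels. The stems with 2 vowels (vikes → vikesen, mekiv → mekiven, nigal → nigalen) add -en.
The other patterns: stems with 1 vowel insert -ol- after the first vowel; stems with 3 vowels add -ani.
So beglew → beglewen.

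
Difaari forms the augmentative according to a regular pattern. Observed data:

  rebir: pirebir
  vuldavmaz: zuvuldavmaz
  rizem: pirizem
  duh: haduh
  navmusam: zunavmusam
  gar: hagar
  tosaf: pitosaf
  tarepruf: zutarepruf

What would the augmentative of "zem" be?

gar and rebir both end in -r yet inflect differently (hagar, pirebir), so the final letter is not what conditions the rule; the number of vowels is.
"zem" has 1 vowel. The stems with 1 vowel (gar → hagar, duh → haduh) add the prefix ha-.
So zem → hazem.

hazem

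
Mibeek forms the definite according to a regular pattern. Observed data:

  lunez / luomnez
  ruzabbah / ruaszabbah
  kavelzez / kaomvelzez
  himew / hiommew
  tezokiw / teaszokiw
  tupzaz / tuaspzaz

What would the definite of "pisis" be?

piassis

"pisis" has last vowel 'i'. The one such stem in the data (tezokiw → teaszokiw) inserts -as- after the first vowel (as do ruzabbah, tupzaz), so the same rule applies.
The other pattern: stems whose last vowel is 'e' insert -om- after the first vowel.
So pisis → piassis.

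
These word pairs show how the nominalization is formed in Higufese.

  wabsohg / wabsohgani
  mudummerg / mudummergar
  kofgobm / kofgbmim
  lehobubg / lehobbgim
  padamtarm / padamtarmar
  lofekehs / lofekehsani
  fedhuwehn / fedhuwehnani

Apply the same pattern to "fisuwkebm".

wabsohg and lehobubg both end in -g yet inflect differently (wabsohgani, lehobbgim), so the final letter is not what conditions the rule; the second-to-last letter is.
"fisuwkebm" has second-to-last letter 'b'. The stems whose second-to-last letter is 'b' (kofgobm → kofgbmim, lehobubg → lehobbgim) delete the last vowel and add -im.
The other patterns: stems whose second-to-last letter is 'h' add -ani; stems whose second-to-last letter is 'r' add -ar.
So fisuwkebm → fisuwkbmim.

fisuwkbmim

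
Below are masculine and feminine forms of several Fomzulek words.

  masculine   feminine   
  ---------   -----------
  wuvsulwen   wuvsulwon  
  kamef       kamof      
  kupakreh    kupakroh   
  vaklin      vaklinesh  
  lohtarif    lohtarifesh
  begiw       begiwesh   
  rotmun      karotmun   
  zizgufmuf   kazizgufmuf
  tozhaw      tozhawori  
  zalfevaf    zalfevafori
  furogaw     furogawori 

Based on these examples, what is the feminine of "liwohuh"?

"liwohuh" has last vowel 'u'. The stems whose last vowel is 'u' (rotmun → karotmun, zizgufmuf → kazizgufmuf) add the prefix ka-.
So liwohuh → kaliwohuh.

kaliwohuh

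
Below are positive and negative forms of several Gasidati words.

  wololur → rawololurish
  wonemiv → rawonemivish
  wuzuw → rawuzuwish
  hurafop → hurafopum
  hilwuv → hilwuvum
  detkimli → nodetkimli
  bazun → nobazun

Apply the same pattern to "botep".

wonemiv and hilwuv both end in -v yet inflect differently (rawonemivish, hilwuvum), so the final letter is not what conditions the rule; the first letter is.
"botep" begins with b-. The one such stem in the data (bazun → nobazun) adds the prefix no-, so the same rule applies.
The other patterns: stems beginning with w- add ra- … -ish around the stem; stems beginning with h- add -um.
So botep → nobotep.

nobotep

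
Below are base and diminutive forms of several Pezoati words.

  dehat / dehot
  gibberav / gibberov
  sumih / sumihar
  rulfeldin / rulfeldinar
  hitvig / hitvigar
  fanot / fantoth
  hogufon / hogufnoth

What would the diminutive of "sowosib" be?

sowosibar

dehat and fanot both end in -t yet inflect differently (dehot, fantoth), so the final letter is not what conditions the rule; the last vowel is.
"sowosib" has last vowel 'i'. The stems whose last vowel is 'i' (sumih → sumihar, rulfeldin → rulfeldinar, hitvig → hitvigar) add -ar.
The other patterns: stems whose last vowel is 'a' change the last vowel to 'o'; stems whose last vowel is 'o' delete the last vowel and add -oth.
So sowosib → sowosibar.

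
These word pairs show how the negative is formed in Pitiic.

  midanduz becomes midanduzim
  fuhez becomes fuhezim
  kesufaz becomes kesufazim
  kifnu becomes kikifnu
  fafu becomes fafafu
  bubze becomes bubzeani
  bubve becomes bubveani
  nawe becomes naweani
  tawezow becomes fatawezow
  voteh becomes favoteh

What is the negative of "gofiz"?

"gofiz" ends in -z. The stems ending in -z (midanduz → midanduzim, fuhez → fuhezim, kesufaz → kesufazim) add -im.
So gofiz → gofizim.

gofizim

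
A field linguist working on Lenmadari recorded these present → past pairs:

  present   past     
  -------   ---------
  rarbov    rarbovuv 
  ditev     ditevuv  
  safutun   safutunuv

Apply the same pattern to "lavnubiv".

Every pair shown (rarbov → rarbovuv, ditev → ditevuv, safutun → safutunuv) follows the same rule: add -uv.
So lavnubiv → lavnubivuv.

lavnubivuv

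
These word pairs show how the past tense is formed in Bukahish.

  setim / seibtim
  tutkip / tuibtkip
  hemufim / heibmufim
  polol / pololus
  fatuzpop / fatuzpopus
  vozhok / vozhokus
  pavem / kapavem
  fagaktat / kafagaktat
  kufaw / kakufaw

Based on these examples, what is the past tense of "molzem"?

kamolzem

"molzem" has last vowel 'e'. The one such stem in the data (pavem → kapavem) adds the prefix ka-, so the same rule applies.
The other patterns: stems whose last vowel is 'i' insert -ib- after the first vowel; stems whose last vowel is 'o' add -us.
So molzem → kamolzem.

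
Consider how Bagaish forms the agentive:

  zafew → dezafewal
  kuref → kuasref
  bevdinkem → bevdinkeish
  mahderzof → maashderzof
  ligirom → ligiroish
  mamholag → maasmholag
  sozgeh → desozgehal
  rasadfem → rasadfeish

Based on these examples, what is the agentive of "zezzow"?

dezezzowal

rasadfem and zafew both have last vowel 'e' yet inflect differently (rasadfeish, dezafewal), so the last vowel is not what conditions the rule; the final letter is.
"zezzow" ends in -w. The one such stem in the data (zafew → dezafewal) adds de- … -al around the stem, so the same rule applies.
So zezzow → dezezzowal.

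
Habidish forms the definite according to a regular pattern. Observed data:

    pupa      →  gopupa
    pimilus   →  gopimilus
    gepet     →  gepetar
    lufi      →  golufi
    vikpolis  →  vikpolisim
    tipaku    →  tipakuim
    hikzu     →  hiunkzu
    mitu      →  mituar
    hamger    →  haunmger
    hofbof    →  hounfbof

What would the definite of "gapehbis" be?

hikzu and tipaku both end in -u yet inflect differently (hiunkzu, tipakuim), so the final letter is not what conditions the rule; the first letter is.
"gapehbis" begins with g-. The one such stem in the data (gepet → gepetar) adds -ar, so the same rule applies.
The other patterns: stems beginning with h- insert -un- after the first vowel; stems beginning with t- or v- add -im; stems beginning with l- or p- add the prefix go-.
So gapehbis → gapehbisar.

gapehbisar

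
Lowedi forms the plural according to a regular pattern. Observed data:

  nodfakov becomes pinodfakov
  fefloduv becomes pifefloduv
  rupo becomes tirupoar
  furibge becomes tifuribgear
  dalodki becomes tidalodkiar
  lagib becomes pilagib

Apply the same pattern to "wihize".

rupo and nodfakov both have last vowel 'o' yet inflect differently (tirupoar, pinodfakov), so the last vowel is not what conditions the rule; whether the stem ends in a vowel or a consonant is.
"wihize" ends in a vowel. The stems ending in a vowel (dalodki → tidalodkiar, furibge → tifuribgear, rupo → tirupoar) add ti- … -ar around the stem.
The other pattern: stems ending in a consonant add the prefix pi-.
So wihize → tiwihizear.

tiwihizear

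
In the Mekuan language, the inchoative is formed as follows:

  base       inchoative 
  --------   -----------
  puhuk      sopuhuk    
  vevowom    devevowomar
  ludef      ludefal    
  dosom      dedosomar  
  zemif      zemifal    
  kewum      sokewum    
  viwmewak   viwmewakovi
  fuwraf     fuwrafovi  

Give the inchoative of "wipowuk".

ludef and fuwraf both end in -f yet inflect differently (ludefal, fuwrafovi), so the final letter is not what conditions the rule; the last vowel is.
"wipowuk" has last vowel 'u'. The stems whose last vowel is 'u' (kewum → sokewum, puhuk → sopuhuk) add the prefix so-.
The other patterns: stems whose last vowel is 'e' or 'i' add -al; stems whose last vowel is 'a' add -ovi; stems whose last vowel is 'o' add de- … -ar around the stem.
So wipowuk → sowipowuk.

sowipowuk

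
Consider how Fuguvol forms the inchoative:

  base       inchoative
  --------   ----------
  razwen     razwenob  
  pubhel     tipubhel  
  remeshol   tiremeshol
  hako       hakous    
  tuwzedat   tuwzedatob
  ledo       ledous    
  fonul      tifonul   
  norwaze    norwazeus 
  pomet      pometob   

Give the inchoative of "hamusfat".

hamusfatob

pubhel and razwen both have last vowel 'e' yet inflect differently (tipubhel, razwenob), so the last vowel is not what conditions the rule; the final letter is.
"hamusfat" ends in -t. The stems ending in -t (pomet → pometob, tuwzedat → tuwzedatob) add -ob.
So hamusfat → hamusfatob.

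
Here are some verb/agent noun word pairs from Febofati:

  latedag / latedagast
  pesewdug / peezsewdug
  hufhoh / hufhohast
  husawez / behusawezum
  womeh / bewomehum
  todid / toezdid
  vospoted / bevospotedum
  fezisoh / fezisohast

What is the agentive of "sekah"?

sekahast

todid and vospoted both end in -d yet inflect differently (toezdid, bevospotedum), so the final letter is not what conditions the rule; the last vowel is.
"sekah" has last vowel 'a'. The one such stem in the data (latedag → latedagast) adds -ast, so the same rule applies.
So sekah → sekahast.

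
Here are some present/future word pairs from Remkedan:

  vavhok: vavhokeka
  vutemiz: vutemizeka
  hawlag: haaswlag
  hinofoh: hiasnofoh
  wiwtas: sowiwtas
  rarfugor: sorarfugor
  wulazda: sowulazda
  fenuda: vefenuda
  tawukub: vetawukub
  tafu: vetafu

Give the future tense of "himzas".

wulazda and fenuda both end in -a yet inflect differently (sowulazda, vefenuda), so the final letter is not what conditions the rule; the first letter is.
"himzas" begins with h-. The stems beginning with h- (hawlag → haaswlag, hinofoh → hiasnofoh) insert -as- after the first vowel.
So himzas → hiasmzas.

hiasmzas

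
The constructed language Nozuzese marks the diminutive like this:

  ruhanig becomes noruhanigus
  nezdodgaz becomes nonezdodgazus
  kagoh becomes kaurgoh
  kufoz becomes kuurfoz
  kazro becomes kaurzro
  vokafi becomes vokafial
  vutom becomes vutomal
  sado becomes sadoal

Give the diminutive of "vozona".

nezdodgaz and kufoz both end in -z yet inflect differently (nonezdodgazus, kuurfoz), so the final letter is not what conditions the rule; the first letter is.
"vozona" begins with v-. The stems beginning with v- (vokafi → vokafial, vutom → vutomal) add -al.
So vozona → vozonaal.

vozonaal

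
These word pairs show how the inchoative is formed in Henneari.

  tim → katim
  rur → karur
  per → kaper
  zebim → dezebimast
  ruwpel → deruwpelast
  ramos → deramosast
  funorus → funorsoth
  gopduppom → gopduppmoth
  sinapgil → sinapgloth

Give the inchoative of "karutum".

tim and zebim both end in -m yet inflect differently (katim, dezebimast), so the final letter is not what conditions the rule; the number of vowels is.
"karutum" has 3 vowels. The stems with 3 vowels (funorus → funorsoth, gopduppom → gopduppmoth, sinapgil → sinapgloth) delete the last vowel and add -oth.
The other patterns: stems with 1 vowel add the prefix ka-; stems with 2 vowels add de- … -ast around the stem.
So karutum → karutmoth.

karutmoth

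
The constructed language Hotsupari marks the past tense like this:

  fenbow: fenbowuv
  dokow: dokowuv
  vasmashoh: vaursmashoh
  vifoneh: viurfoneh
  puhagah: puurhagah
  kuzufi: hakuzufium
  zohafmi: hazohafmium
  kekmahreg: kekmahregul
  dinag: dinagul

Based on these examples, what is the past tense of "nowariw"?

nowariwuv

"nowariw" ends in -w. The stems ending in -w (fenbow → fenbowuv, dokow → dokowuv) add -uv.
The other patterns: stems ending in -h insert -ur- after the first vowel; stems ending in -i add ha- … -um around the stem; stems ending in -g add -ul.
So nowariw → nowariwuv.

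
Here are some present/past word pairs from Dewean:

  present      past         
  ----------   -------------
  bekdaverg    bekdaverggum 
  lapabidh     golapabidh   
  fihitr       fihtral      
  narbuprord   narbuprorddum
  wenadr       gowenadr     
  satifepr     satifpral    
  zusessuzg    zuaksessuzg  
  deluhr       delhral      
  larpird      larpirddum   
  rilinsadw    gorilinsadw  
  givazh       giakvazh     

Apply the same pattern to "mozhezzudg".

gomozhezzudg

lapabidh and givazh both end in -h yet inflect differently (golapabidh, giakvazh), so the final letter is not what conditions the rule; the second-to-last letter is.
"mozhezzudg" has second-to-last letter 'd'. The stems whose second-to-last letter is 'd' (lapabidh → golapabidh, wenadr → gowenadr, rilinsadw → gorilinsadw) add the prefix go-.
The other patterns: stems whose second-to-last letter is 'r' double the final consonant and add -um; stems whose second-to-last letter is 'z' insert -ak- after the first vowel; stems whose second-to-last letter is 'h', 'p' or 't' delete the last vowel and add -al.
So mozhezzudg → gomozhezzudg.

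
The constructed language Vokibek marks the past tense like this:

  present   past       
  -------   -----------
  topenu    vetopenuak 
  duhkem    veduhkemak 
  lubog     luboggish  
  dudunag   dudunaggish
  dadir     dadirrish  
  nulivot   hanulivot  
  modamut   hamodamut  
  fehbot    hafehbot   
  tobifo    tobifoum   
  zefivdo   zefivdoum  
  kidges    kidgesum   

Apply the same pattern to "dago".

"dago" ends in -o. The stems ending in -o (tobifo → tobifoum, zefivdo → zefivdoum) add -um.
So dago → dagoum.

dagoum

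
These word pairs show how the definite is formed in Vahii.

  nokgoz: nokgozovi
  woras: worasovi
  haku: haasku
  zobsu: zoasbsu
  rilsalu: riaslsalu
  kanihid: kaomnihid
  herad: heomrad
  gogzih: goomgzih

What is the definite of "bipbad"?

woras and herad both have last vowel 'a' yet inflect differently (worasovi, heomrad), so the last vowel is not what conditions the rule; the final letter is.
"bipbad" ends in -d. The stems ending in -d (kanihid → kaomnihid, herad → heomrad) insert -om- after the first vowel.
The other patterns: stems ending in -s or -z add -ovi; stems ending in -u insert -as- after the first vowel.
So bipbad → biompbad.

biompbad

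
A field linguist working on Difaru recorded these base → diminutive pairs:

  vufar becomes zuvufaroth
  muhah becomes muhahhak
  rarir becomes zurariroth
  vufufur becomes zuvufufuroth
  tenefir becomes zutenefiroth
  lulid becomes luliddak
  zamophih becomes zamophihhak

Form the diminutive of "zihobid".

zihobiddak

vufar and muhah both have last vowel 'a' yet inflect differently (zuvufaroth, muhahhak), so the last vowel is not what conditions the rule; the final letter is.
"zihobid" ends in -d. The one such stem in the data (lulid → luliddak) doubles the final consonant and adds -ak (as do muhah, zamophih), so the same rule applies.
So zihobid → zihobiddak.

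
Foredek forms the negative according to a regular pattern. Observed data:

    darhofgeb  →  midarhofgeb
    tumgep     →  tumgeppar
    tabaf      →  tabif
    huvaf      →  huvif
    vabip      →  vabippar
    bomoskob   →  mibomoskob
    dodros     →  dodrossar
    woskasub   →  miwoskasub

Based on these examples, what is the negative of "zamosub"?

"zamosub" ends in -b. The stems ending in -b (bomoskob → mibomoskob, darhofgeb → midarhofgeb, woskasub → miwoskasub) add the prefix mi-.
The other patterns: stems ending in -f change the last vowel to 'i'; stems ending in -p or -s double the final consonant and add -ar.
So zamosub → mizamosub.

mizamosub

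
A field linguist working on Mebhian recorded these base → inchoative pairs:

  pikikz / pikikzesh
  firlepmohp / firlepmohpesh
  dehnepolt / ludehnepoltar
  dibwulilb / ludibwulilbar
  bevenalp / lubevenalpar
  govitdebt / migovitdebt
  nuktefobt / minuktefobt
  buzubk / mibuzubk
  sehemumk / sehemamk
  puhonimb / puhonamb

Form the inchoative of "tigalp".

lutigalpar

"tigalp" has second-to-last letter 'l'. The stems whose second-to-last letter is 'l' (dehnepolt → ludehnepoltar, dibwulilb → ludibwulilbar, bevenalp → lubevenalpar) add lu- … -ar around the stem.
The other patterns: stems whose second-to-last letter is 'h' or 'k' add -esh; stems whose second-to-last letter is 'b' add the prefix mi-; stems whose second-to-last letter is 'm' change the last vowel to 'a'.
So tigalp → lutigalpar.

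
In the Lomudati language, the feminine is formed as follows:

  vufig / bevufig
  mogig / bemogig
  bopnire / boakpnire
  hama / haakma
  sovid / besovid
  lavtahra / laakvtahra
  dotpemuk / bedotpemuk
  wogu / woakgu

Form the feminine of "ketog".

dotpemuk and wogu both have last vowel 'u' yet inflect differently (bedotpemuk, woakgu), so the last vowel is not what conditions the rule; whether the stem ends in a vowel or a consonant is.
"ketog" ends in a consonant. The stems ending in a consonant (dotpemuk → bedotpemuk, sovid → besovid, vufig → bevufig) add the prefix be-.
The other pattern: stems ending in a vowel insert -ak- after the first vowel.
So ketog → beketog.

beketog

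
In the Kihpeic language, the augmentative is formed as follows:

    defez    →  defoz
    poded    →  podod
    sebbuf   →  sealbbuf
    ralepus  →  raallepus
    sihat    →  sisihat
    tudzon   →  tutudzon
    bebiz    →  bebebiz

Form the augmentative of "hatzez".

defez and bebiz both end in -z yet inflect differently (defoz, bebebiz), so the final letter is not what conditions the rule; the last vowel is.
"hatzez" has last vowel 'e'. The stems whose last vowel is 'e' (poded → podod, defez → defoz) change the last vowel to 'o'.
The other patterns: stems whose last vowel is 'u' insert -al- after the first vowel; stems whose last vowel is 'a', 'i' or 'o' repeat the first consonant+vowel as a prefix.
So hatzez → hatzoz.

hatzoz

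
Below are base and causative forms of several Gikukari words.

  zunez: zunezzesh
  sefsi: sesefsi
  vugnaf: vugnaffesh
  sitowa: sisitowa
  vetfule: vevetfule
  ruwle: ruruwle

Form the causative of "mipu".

"mipu" ends in a vowel. The stems ending in a vowel (sitowa → sisitowa, vetfule → vevetfule, sefsi → sesefsi) repeat the first consonant+vowel as a prefix.
So mipu → mimipu.

mimipu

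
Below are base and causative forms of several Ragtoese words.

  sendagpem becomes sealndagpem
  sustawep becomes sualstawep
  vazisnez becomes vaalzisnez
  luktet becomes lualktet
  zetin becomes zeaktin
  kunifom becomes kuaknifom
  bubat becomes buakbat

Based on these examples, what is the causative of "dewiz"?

sendagpem and kunifom both end in -m yet inflect differently (sealndagpem, kuaknifom), so the final letter is not what conditions the rule; the last vowel is.
"dewiz" has last vowel 'i'. The one such stem in the data (zetin → zeaktin) inserts -ak- after the first vowel (as do kunifom, bubat), so the same rule applies.
So dewiz → deakwiz.

deakwiz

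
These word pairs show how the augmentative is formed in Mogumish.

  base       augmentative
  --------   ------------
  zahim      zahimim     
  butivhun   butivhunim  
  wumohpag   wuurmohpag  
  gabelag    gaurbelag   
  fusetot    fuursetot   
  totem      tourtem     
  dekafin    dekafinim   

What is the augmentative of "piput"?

piputim

zahim and totem both end in -m yet inflect differently (zahimim, tourtem), so the final letter is not what conditions the rule; the last vowel is.
"piput" has last vowel 'u'. The one such stem in the data (butivhun → butivhunim) adds -im, so the same rule applies.
So piput → piputim.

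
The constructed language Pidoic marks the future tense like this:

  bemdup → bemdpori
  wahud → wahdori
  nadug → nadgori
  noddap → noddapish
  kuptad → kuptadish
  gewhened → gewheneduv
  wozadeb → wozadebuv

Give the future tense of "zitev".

zitevuv

"zitev" has last vowel 'e'. The stems whose last vowel is 'e' (gewhened → gewheneduv, wozadeb → wozadebuv) add -uv.
So zitev → zitevuv.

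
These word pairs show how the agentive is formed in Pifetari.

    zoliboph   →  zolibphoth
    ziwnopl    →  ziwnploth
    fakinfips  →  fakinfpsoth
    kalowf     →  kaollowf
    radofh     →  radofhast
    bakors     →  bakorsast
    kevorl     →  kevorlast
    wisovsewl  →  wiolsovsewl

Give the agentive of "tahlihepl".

radofh and zoliboph both end in -h yet inflect differently (radofhast, zolibphoth), so the final letter is not what conditions the rule; the second-to-last letter is.
"tahlihepl" has second-to-last letter 'p'. The stems whose second-to-last letter is 'p' (zoliboph → zolibphoth, fakinfips → fakinfpsoth, ziwnopl → ziwnploth) delete the last vowel and add -oth.
So tahlihepl → tahlihploth.

tahlihploth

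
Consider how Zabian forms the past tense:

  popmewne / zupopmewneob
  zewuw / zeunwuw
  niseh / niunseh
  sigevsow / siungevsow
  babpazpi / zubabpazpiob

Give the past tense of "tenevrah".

teunnevrah

niseh and popmewne both have last vowel 'e' yet inflect differently (niunseh, zupopmewneob), so the last vowel is not what conditions the rule; whether the stem ends in a vowel or a consonant is.
"tenevrah" ends in a consonant. The stems ending in a consonant (sigevsow → siungevsow, niseh → niunseh, zewuw → zeunwuw) insert -un- after the first vowel.
The other pattern: stems ending in a vowel add zu- … -ob around the stem.
So tenevrah → teunnevrah.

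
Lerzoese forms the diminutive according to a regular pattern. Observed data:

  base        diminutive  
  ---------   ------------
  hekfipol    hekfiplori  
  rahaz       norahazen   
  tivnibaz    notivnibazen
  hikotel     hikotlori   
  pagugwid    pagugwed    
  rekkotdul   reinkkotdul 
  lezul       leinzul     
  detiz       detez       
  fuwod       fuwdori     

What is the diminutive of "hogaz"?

nohogazen

lezul and hikotel both end in -l yet inflect differently (leinzul, hikotlori), so the final letter is not what conditions the rule; the last vowel is.
"hogaz" has last vowel 'a'. The stems whose last vowel is 'a' (tivnibaz → notivnibazen, rahaz → norahazen) add no- … -en around the stem.
So hogaz → nohogazen.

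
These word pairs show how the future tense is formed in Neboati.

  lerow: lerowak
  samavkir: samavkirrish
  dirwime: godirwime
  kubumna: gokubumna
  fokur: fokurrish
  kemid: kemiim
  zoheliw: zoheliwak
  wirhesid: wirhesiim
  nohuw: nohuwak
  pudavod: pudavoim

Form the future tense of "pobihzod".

fokur and nohuw both have last vowel 'u' yet inflect differently (fokurrish, nohuwak), so the last vowel is not what conditions the rule; the final letter is.
"pobihzod" ends in -d. The stems ending in -d (wirhesid → wirhesiim, pudavod → pudavoim, kemid → kemiim) drop the final letter and add -im.
The other patterns: stems ending in -r double the final consonant and add -ish; stems ending in -w add -ak; stems ending in -a or -e add the prefix go-.
So pobihzod → pobihzoim.

pobihzoim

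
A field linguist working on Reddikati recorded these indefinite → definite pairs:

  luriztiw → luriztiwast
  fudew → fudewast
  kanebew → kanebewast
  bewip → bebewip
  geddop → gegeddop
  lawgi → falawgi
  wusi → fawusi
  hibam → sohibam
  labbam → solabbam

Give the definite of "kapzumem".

sokapzumem

luriztiw and bewip both have last vowel 'i' yet inflect differently (luriztiwast, bebewip), so the last vowel is not what conditions the rule; the final letter is.
"kapzumem" ends in -m. The stems ending in -m (hibam → sohibam, labbam → solabbam) add the prefix so-.
So kapzumem → sokapzumem.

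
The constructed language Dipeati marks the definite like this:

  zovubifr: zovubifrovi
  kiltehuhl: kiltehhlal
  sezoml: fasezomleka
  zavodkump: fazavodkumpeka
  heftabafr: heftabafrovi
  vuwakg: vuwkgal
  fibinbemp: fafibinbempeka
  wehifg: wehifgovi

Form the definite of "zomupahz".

"zomupahz" has second-to-last letter 'h'. The one such stem in the data (kiltehuhl → kiltehhlal) deletes the last vowel and adds -al (as does vuwakg), so the same rule applies.
The other patterns: stems whose second-to-last letter is 'f' add -ovi; stems whose second-to-last letter is 'm' add fa- … -eka around the stem.
So zomupahz → zomuphzal.

zomuphzal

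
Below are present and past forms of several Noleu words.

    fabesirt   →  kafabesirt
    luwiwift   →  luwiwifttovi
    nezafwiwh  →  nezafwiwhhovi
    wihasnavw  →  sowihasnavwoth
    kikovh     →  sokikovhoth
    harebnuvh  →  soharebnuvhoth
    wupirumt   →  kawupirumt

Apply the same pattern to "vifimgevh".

"vifimgevh" has second-to-last letter 'v'. The stems whose second-to-last letter is 'v' (wihasnavw → sowihasnavwoth, harebnuvh → soharebnuvhoth, kikovh → sokikovhoth) add so- … -oth around the stem.
The other patterns: stems whose second-to-last letter is 'f' or 'w' double the final consonant and add -ovi; stems whose second-to-last letter is 'm' or 'r' add the prefix ka-.
So vifimgevh → sovifimgevhoth.

sovifimgevhoth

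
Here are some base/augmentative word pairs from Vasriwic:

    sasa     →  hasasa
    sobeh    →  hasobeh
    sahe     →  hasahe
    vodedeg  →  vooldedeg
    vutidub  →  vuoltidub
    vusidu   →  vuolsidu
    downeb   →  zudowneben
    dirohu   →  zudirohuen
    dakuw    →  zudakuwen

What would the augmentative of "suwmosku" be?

hasuwmosku

"suwmosku" begins with s-. The stems beginning with s- (sasa → hasasa, sobeh → hasobeh, sahe → hasahe) add the prefix ha-.
So suwmosku → hasuwmosku.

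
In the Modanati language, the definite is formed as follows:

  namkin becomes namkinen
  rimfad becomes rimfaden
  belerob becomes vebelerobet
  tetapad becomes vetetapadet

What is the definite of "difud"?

rimfad and tetapad both end in -d yet inflect differently (rimfaden, vetetapadet), so the final letter is not what conditions the rule; the number of vowels is.
"difud" has 2 vowels. The stems with 2 vowels (namkin → namkinen, rimfad → rimfaden) add -en.
The other pattern: stems with 3 vowels add ve- … -et around the stem.
So difud → difuden.

difuden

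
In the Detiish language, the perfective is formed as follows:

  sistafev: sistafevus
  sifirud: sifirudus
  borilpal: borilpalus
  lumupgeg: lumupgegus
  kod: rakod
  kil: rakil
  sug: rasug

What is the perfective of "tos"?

ratos

sifirud and kod both end in -d yet inflect differently (sifirudus, rakod), so the final letter is not what conditions the rule; the number of vowels is.
"tos" has 1 vowel. The stems with 1 vowel (kod → rakod, kil → rakil, sug → rasug) add the prefix ra-.
The other pattern: stems with 3 vowels add -us.
So tos → ratos.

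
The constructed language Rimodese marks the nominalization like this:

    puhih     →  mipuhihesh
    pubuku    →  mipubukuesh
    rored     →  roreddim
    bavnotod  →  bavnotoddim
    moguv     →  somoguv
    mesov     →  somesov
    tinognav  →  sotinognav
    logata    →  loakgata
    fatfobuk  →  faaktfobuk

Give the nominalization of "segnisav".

"segnisav" ends in -v. The stems ending in -v (moguv → somoguv, mesov → somesov, tinognav → sotinognav) add the prefix so-.
So segnisav → sosegnisav.

sosegnisav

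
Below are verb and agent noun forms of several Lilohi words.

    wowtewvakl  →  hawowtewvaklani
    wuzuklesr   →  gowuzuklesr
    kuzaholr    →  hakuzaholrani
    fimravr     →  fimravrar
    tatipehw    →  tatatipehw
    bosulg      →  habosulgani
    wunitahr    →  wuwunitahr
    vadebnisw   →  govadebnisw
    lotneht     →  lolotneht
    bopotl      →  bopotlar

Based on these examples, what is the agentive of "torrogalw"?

hatorrogalwani

wunitahr and wuzuklesr both end in -r yet inflect differently (wuwunitahr, gowuzuklesr), so the final letter is not what conditions the rule; the second-to-last letter is.
"torrogalw" has second-to-last letter 'l'. The stems whose second-to-last letter is 'l' (bosulg → habosulgani, kuzaholr → hakuzaholrani) add ha- … -ani around the stem.
So torrogalw → hatorrogalwani.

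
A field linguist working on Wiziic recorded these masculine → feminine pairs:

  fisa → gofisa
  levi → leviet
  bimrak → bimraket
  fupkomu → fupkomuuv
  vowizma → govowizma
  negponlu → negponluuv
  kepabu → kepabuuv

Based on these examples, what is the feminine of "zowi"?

zowiet

"zowi" ends in -i. The one such stem in the data (levi → leviet) adds -et, so the same rule applies.
The other patterns: stems ending in -u add -uv; stems ending in -a add the prefix go-.
So zowi → zowiet.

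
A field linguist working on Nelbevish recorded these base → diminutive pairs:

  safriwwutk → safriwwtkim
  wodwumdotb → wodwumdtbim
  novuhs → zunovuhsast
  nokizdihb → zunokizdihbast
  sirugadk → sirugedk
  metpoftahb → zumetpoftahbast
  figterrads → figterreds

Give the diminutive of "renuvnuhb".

zurenuvnuhbast

novuhs and figterrads both end in -s yet inflect differently (zunovuhsast, figterreds), so the final letter is not what conditions the rule; the second-to-last letter is.
"renuvnuhb" has second-to-last letter 'h'. The stems whose second-to-last letter is 'h' (metpoftahb → zumetpoftahbast, nokizdihb → zunokizdihbast, novuhs → zunovuhsast) add zu- … -ast around the stem.
The other patterns: stems whose second-to-last letter is 'd' change the last vowel to 'e'; stems whose second-to-last letter is 't' delete the last vowel and add -im.
So renuvnuhb → zurenuvnuhbast.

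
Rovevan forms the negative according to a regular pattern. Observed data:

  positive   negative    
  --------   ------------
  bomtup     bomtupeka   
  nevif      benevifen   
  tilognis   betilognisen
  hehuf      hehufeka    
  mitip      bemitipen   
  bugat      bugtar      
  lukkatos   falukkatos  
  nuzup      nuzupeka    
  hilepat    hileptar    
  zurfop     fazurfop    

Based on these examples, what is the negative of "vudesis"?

bevudesisen

"vudesis" has last vowel 'i'. The stems whose last vowel is 'i' (mitip → bemitipen, nevif → benevifen, tilognis → betilognisen) add be- … -en around the stem.
The other patterns: stems whose last vowel is 'o' add the prefix fa-; stems whose last vowel is 'a' delete the last vowel and add -ar; stems whose last vowel is 'u' add -eka.
So vudesis → bevudesisen.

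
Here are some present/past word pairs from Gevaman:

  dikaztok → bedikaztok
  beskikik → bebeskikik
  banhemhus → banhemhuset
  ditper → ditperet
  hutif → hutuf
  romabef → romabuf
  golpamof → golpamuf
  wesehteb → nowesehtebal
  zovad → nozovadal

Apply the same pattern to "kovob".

"kovob" ends in -b. The one such stem in the data (wesehteb → nowesehtebal) adds no- … -al around the stem, so the same rule applies.
The other patterns: stems ending in -k add the prefix be-; stems ending in -r or -s add -et; stems ending in -f change the last vowel to 'u'.
So kovob → nokovobal.

nokovobal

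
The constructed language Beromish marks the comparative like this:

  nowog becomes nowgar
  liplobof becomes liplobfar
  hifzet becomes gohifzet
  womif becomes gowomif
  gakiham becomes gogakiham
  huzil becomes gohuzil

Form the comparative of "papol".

liplobof and womif both end in -f yet inflect differently (liplobfar, gowomif), so the final letter is not what conditions the rule; the last vowel is.
"papol" has last vowel 'o'. The stems whose last vowel is 'o' (nowog → nowgar, liplobof → liplobfar) delete the last vowel and add -ar.
The other pattern: stems whose last vowel is 'a', 'e' or 'i' add the prefix go-.
So papol → paplar.

paplar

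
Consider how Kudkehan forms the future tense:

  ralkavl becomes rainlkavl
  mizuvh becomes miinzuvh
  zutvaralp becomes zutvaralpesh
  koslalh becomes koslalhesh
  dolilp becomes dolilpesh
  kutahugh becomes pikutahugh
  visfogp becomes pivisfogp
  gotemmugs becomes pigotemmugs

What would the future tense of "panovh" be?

painnovh

mizuvh and koslalh both end in -h yet inflect differently (miinzuvh, koslalhesh), so the final letter is not what conditions the rule; the second-to-last letter is.
"panovh" has second-to-last letter 'v'. The stems whose second-to-last letter is 'v' (ralkavl → rainlkavl, mizuvh → miinzuvh) insert -in- after the first vowel.
The other patterns: stems whose second-to-last letter is 'l' add -esh; stems whose second-to-last letter is 'g' add the prefix pi-.
So panovh → painnovh.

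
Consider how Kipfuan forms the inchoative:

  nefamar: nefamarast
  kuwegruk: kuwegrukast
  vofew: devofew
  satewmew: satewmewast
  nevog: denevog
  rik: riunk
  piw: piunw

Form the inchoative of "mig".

miung

piw and vofew both end in -w yet inflect differently (piunw, devofew), so the final letter is not what conditions the rule; the number of vowels is.
"mig" has 1 vowel. The stems with 1 vowel (piw → piunw, rik → riunk) insert -un- after the first vowel.
So mig → miung.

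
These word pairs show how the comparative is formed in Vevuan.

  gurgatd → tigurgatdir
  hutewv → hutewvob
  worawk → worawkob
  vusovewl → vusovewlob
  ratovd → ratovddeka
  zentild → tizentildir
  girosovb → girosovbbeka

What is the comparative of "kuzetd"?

ratovd and gurgatd both end in -d yet inflect differently (ratovddeka, tigurgatdir), so the final letter is not what conditions the rule; the second-to-last letter is.
"kuzetd" has second-to-last letter 't'. The one such stem in the data (gurgatd → tigurgatdir) adds ti- … -ir around the stem, so the same rule applies.
The other patterns: stems whose second-to-last letter is 'w' add -ob; stems whose second-to-last letter is 'v' double the final consonant and add -eka.
So kuzetd → tikuzetdir.

tikuzetdir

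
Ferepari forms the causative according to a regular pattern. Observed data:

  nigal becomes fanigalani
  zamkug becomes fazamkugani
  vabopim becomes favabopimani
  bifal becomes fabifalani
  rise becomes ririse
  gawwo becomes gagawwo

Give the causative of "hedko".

hehedko

nigal and rise both have 2 vowels yet inflect differently (fanigalani, ririse), so the number of vowels is not what conditions the rule; whether the stem ends in a vowel or a consonant is.
"hedko" ends in a vowel. The stems ending in a vowel (rise → ririse, gawwo → gagawwo) repeat the first consonant+vowel as a prefix.
So hedko → hehedko.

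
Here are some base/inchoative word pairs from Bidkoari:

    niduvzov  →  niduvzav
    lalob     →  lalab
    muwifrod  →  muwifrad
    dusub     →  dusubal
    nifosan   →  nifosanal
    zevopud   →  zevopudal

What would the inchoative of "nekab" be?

lalob and dusub both end in -b yet inflect differently (lalab, dusubal), so the final letter is not what conditions the rule; the last vowel is.
"nekab" has last vowel 'a'. The one such stem in the data (nifosan → nifosanal) adds -al, so the same rule applies.
So nekab → nekabal.

nekabal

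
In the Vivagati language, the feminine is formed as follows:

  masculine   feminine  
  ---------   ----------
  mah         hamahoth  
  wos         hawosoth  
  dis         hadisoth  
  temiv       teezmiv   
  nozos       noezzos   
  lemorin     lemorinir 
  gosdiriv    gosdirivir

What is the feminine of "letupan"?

letupanir

"letupan" has 3 vowels. The stems with 3 vowels (lemorin → lemorinir, gosdiriv → gosdirivir) add -ir.
The other patterns: stems with 1 vowel add ha- … -oth around the stem; stems with 2 vowels insert -ez- after the first vowel.
So letupan → letupanir.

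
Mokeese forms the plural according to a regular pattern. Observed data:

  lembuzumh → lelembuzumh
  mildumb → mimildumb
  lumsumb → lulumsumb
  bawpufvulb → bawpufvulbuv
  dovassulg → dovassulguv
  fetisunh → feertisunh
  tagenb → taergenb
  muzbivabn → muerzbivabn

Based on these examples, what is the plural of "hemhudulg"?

hemhudulguv

"hemhudulg" has second-to-last letter 'l'. The stems whose second-to-last letter is 'l' (bawpufvulb → bawpufvulbuv, dovassulg → dovassulguv) add -uv.
The other patterns: stems whose second-to-last letter is 'm' repeat the first consonant+vowel as a prefix; stems whose second-to-last letter is 'b' or 'n' insert -er- after the first vowel.
So hemhudulg → hemhudulguv.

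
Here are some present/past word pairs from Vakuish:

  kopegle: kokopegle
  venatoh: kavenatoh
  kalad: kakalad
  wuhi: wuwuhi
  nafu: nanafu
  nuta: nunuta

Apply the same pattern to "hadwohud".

kahadwohud

"hadwohud" ends in a consonant. The stems ending in a consonant (venatoh → kavenatoh, kalad → kakalad) add the prefix ka-.
The other pattern: stems ending in a vowel repeat the first consonant+vowel as a prefix.
So hadwohud → kahadwohud.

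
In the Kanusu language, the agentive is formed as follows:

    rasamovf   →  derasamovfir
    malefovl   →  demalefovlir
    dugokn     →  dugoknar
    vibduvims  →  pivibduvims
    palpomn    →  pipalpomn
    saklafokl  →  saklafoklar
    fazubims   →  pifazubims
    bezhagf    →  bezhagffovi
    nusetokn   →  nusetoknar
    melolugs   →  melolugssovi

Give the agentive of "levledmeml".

pilevledmeml

bezhagf and rasamovf both end in -f yet inflect differently (bezhagffovi, derasamovfir), so the final letter is not what conditions the rule; the second-to-last letter is.
"levledmeml" has second-to-last letter 'm'. The stems whose second-to-last letter is 'm' (palpomn → pipalpomn, fazubims → pifazubims, vibduvims → pivibduvims) add the prefix pi-.
So levledmeml → pilevledmeml.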